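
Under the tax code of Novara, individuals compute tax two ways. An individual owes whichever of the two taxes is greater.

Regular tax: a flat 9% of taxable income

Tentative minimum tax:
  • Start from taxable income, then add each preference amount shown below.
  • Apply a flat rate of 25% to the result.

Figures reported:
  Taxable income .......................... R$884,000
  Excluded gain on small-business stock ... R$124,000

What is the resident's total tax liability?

Tentative minimum tax:
  Adjusted income: R$884,000 + R$124,000 = R$1,008,000
  R$1,008,000 × 25% = R$252,000

Regular tax:
  R$884,000 × 9% = R$79,560

R$252,000 > R$79,560, so the tentative minimum tax is the binding amount.

R$252,000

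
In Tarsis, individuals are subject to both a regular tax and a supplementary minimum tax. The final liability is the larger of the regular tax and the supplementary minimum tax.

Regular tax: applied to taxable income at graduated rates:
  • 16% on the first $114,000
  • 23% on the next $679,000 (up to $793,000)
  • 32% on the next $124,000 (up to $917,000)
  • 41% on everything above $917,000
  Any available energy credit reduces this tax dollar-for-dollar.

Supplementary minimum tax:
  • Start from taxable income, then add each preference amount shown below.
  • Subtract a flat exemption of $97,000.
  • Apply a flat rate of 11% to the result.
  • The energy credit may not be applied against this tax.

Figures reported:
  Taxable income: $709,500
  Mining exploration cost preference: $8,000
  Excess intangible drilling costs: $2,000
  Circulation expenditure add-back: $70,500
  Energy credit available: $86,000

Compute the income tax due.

Regular tax:
  $114,000 × 16% = $18,240
  $595,500 × 23% = $136,965
  → $155,205
  Less energy credit $86,000 → $69,205

Supplementary minimum tax:
  Adjusted income: $709,500 + $8,000 + $2,000 + $70,500 = $790,000
  Less exemption $97,000 → base $693,000
  $693,000 × 11% = $76,230

$76,230 > $69,205, so the supplementary minimum tax is the binding amount.

$76,230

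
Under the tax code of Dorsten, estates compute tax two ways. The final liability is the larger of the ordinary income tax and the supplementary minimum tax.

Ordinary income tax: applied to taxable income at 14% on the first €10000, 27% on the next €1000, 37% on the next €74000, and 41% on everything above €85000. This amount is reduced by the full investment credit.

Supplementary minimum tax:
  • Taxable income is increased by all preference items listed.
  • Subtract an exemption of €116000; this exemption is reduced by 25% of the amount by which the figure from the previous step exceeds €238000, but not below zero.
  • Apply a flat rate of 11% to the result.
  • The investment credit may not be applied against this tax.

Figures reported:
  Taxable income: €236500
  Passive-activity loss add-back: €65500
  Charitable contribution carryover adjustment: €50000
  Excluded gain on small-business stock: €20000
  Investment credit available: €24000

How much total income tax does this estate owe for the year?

Supplementary minimum tax:
  Adjusted income: €236500 + €65500 + €50000 + €20000 = €372000
  Exemption: €116000 − 25% × (€372000 − €238000) = €116000 − €33500 = €82500
  Base: €372000 − €82500 = €289500
  €289500 × 11% = €31845

Ordinary income tax:
  €10000 × 14% = €1400
  €1000 × 27% = €270
  €74000 × 37% = €27380
  €151500 × 41% = €62115
  → €91165
  Less investment credit €24000 → €67165

€67165 > €31845, so the ordinary income tax governs.

€67165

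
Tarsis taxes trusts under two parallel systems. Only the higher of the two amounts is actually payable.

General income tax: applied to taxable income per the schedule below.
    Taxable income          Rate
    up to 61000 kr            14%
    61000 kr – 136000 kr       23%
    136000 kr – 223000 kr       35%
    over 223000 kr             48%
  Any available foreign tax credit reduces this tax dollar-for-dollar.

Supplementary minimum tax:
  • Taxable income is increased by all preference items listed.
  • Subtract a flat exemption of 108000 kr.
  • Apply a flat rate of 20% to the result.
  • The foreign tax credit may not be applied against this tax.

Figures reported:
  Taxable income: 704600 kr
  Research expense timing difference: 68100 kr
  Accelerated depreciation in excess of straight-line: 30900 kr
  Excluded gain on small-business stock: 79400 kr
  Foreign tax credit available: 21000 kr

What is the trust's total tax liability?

Supplementary minimum tax:
  Adjusted income: 704600 kr + 68100 kr + 30900 kr + 79400 kr = 883000 kr
  Less exemption 108000 kr → base 775000 kr
  775000 kr × 20% = 155000 kr

General income tax:
  61000 kr × 14% = 8540 kr
  75000 kr × 23% = 17250 kr
  87000 kr × 35% = 30450 kr
  481600 kr × 48% = 231168 kr
  → 287408 kr
  Less foreign tax credit 21000 kr → 266408 kr

266408 kr > 155000 kr, so the general income tax governs.

266408 kr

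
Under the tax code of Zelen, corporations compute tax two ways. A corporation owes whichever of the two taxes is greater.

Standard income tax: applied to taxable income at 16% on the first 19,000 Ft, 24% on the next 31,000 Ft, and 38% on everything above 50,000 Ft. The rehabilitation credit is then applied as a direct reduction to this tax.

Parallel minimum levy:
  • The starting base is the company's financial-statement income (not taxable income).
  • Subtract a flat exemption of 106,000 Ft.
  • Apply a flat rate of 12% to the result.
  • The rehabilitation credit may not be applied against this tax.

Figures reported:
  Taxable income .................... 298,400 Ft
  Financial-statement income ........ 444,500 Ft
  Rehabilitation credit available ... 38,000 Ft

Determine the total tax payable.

66,872 Ft

Standard income tax:
  19,000 Ft × 16% = 3,040 Ft
  31,000 Ft × 24% = 7,440 Ft
  248,400 Ft × 38% = 94,392 Ft
  → 104,872 Ft
  Less rehabilitation credit 38,000 Ft → 66,872 Ft

Parallel minimum levy:
  Base (financial-statement income): 444,500 Ft
  Less exemption 106,000 Ft → base 338,500 Ft
  338,500 Ft × 12% = 40,620 Ft

66,872 Ft > 40,620 Ft, so the standard income tax governs.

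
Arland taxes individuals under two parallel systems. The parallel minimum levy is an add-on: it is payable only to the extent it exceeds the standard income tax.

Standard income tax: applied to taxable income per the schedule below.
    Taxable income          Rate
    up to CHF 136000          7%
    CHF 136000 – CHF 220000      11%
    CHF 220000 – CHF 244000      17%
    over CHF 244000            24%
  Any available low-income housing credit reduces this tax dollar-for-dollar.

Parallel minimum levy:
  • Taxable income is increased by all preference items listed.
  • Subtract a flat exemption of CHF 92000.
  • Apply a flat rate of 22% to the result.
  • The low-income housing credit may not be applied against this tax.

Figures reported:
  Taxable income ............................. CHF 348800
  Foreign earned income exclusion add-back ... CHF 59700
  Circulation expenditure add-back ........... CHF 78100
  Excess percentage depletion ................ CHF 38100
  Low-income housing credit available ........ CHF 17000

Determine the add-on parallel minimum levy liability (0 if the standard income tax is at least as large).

Parallel minimum levy:
  Adjusted income: CHF 348800 + CHF 59700 + CHF 78100 + CHF 38100 = CHF 524700
  Less exemption CHF 92000 → base CHF 432700
  CHF 432700 × 22% = CHF 95194

Standard income tax:
  CHF 136000 × 7% = CHF 9520
  CHF 84000 × 11% = CHF 9240
  CHF 24000 × 17% = CHF 4080
  CHF 104800 × 24% = CHF 25152
  → CHF 47992
  Less low-income housing credit CHF 17000 → CHF 30992

Excess of parallel minimum levy over standard income tax: CHF 95194 − CHF 30992 = CHF 64202.

CHF 64202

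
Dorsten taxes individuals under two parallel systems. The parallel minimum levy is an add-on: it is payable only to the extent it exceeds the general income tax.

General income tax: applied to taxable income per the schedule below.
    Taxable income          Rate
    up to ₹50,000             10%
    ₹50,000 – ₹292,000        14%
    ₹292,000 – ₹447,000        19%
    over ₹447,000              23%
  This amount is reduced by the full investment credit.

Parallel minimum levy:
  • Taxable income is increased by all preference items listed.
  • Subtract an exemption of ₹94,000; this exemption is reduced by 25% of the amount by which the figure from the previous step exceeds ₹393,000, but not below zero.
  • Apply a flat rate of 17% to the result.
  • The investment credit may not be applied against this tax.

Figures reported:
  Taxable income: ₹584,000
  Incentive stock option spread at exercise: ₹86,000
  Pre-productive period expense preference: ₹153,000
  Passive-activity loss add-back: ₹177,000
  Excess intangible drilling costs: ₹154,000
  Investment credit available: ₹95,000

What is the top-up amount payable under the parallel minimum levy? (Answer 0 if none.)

Parallel minimum levy:
  Adjusted income: ₹584,000 + ₹86,000 + ₹153,000 + ₹177,000 + ₹154,000 = ₹1,154,000
  Exemption: 25% × (₹1,154,000 − ₹393,000) = ₹190,250 ≥ ₹94,000, so the exemption is fully phased out
  Base: ₹1,154,000 − ₹0 = ₹1,154,000
  ₹1,154,000 × 17% = ₹196,180

General income tax:
  ₹50,000 × 10% = ₹5,000
  ₹242,000 × 14% = ₹33,880
  ₹155,000 × 19% = ₹29,450
  ₹137,000 × 23% = ₹31,510
  → ₹99,840
  Less investment credit ₹95,000 → ₹4,840

Excess of parallel minimum levy over general income tax: ₹196,180 − ₹4,840 = ₹191,340.

₹191,340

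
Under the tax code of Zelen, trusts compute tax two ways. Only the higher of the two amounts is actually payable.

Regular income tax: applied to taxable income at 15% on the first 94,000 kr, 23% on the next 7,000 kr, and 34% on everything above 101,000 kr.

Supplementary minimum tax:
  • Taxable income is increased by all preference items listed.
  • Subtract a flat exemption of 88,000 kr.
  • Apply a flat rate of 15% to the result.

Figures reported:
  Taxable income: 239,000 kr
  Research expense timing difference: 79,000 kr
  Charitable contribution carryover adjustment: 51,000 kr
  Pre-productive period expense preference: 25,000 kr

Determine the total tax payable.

62,630 kr

Regular income tax:
  94,000 kr × 15% = 14,100 kr
  7,000 kr × 23% = 1,610 kr
  138,000 kr × 34% = 46,920 kr
  → 62,630 kr

Supplementary minimum tax:
  Adjusted income: 239,000 kr + 79,000 kr + 51,000 kr + 25,000 kr = 394,000 kr
  Less exemption 88,000 kr → base 306,000 kr
  306,000 kr × 15% = 45,900 kr

62,630 kr > 45,900 kr, so the regular income tax governs.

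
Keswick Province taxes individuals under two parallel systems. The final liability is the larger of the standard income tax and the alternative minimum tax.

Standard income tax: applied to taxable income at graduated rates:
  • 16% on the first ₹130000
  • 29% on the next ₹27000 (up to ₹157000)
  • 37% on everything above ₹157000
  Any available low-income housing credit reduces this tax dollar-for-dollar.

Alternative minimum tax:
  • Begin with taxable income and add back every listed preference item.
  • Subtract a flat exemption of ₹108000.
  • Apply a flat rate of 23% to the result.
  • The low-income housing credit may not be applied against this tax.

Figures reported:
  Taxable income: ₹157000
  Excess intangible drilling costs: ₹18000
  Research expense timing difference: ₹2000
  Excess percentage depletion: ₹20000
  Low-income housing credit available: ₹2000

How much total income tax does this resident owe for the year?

Alternative minimum tax:
  Adjusted income: ₹157000 + ₹18000 + ₹2000 + ₹20000 = ₹197000
  Less exemption ₹108000 → base ₹89000
  ₹89000 × 23% = ₹20470

Standard income tax:
  ₹130000 × 16% = ₹20800
  ₹27000 × 29% = ₹7830
  → ₹28630
  Less low-income housing credit ₹2000 → ₹26630

₹26630 > ₹20470, so the standard income tax governs.

₹26630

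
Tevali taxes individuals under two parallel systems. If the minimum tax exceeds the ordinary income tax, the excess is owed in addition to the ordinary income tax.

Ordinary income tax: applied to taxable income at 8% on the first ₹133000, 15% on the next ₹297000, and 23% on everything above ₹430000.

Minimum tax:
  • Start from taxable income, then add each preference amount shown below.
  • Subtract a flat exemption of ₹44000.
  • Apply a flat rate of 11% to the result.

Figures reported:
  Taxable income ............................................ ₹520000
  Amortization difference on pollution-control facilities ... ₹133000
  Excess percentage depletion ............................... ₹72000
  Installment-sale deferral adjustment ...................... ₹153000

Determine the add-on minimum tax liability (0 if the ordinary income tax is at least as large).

₹15850

Minimum tax:
  Adjusted income: ₹520000 + ₹133000 + ₹72000 + ₹153000 = ₹878000
  Less exemption ₹44000 → base ₹834000
  ₹834000 × 11% = ₹91740

Ordinary income tax:
  ₹133000 × 8% = ₹10640
  ₹297000 × 15% = ₹44550
  ₹90000 × 23% = ₹20700
  → ₹75890

Excess of minimum tax over ordinary income tax: ₹91740 − ₹75890 = ₹15850.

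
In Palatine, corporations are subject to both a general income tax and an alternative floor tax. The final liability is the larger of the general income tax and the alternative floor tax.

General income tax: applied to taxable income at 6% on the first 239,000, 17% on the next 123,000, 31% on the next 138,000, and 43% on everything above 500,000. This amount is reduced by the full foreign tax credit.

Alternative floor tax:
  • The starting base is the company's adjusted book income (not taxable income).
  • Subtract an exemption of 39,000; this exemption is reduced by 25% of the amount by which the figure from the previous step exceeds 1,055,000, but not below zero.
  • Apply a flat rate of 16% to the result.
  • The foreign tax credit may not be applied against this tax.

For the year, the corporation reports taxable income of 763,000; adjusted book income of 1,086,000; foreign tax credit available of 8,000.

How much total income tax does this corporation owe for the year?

183,120

Alternative floor tax:
  Base (adjusted book income): 1,086,000
  Exemption: 39,000 − 25% × (1,086,000 − 1,055,000) = 39,000 − 7,750 = 31,250
  Base: 1,086,000 − 31,250 = 1,054,750
  1,054,750 × 16% = 168,760

General income tax:
  239,000 × 6% = 14,340
  123,000 × 17% = 20,910
  138,000 × 31% = 42,780
  263,000 × 43% = 113,090
  → 191,120
  Less foreign tax credit 8,000 → 183,120

183,120 > 168,760, so the general income tax governs.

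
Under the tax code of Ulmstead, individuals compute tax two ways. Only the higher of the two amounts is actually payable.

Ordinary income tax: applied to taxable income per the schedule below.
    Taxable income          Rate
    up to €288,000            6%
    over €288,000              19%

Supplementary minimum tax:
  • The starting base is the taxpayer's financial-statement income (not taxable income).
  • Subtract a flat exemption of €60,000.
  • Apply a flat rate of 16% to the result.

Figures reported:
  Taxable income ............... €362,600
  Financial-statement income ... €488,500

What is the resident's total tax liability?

€68,560

Ordinary income tax:
  €288,000 × 6% = €17,280
  €74,600 × 19% = €14,174
  → €31,454

Supplementary minimum tax:
  Base (financial-statement income): €488,500
  Less exemption €60,000 → base €428,500
  €428,500 × 16% = €68,560

€68,560 > €31,454, so the supplementary minimum tax is the binding amount.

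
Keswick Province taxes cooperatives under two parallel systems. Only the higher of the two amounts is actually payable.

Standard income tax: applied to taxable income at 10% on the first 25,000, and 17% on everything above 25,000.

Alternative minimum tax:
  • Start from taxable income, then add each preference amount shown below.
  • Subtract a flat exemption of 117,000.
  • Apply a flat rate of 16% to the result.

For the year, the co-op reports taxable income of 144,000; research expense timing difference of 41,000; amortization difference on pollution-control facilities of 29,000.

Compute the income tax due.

22,730

Standard income tax:
  25,000 × 10% = 2,500
  119,000 × 17% = 20,230
  → 22,730

Alternative minimum tax:
  Adjusted income: 144,000 + 41,000 + 29,000 = 214,000
  Less exemption 117,000 → base 97,000
  97,000 × 16% = 15,520

22,730 > 15,520, so the standard income tax governs.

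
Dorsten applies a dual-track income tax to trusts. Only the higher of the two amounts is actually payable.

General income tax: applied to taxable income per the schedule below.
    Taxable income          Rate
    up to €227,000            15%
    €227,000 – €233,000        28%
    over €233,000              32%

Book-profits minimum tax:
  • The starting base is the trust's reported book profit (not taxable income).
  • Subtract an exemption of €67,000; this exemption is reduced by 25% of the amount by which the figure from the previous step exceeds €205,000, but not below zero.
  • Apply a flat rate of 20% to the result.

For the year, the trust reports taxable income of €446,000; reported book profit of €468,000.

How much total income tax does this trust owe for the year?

General income tax:
  €227,000 × 15% = €34,050
  €6,000 × 28% = €1,680
  €213,000 × 32% = €68,160
  → €103,890

Book-profits minimum tax:
  Base (reported book profit): €468,000
  Exemption: €67,000 − 25% × (€468,000 − €205,000) = €67,000 − €65,750 = €1,250
  Base: €468,000 − €1,250 = €466,750
  €466,750 × 20% = €93,350

€103,890 > €93,350, so the general income tax governs.

€103,890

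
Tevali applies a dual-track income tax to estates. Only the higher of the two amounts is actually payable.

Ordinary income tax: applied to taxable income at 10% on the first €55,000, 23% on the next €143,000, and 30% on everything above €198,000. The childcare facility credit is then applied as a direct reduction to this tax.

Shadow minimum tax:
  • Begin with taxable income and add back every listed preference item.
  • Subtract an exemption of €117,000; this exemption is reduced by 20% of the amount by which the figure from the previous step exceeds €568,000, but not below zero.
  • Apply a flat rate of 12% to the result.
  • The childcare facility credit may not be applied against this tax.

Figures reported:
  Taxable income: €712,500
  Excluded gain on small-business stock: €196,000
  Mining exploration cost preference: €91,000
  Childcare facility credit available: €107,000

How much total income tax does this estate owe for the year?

€116,256

Shadow minimum tax:
  Adjusted income: €712,500 + €196,000 + €91,000 = €999,500
  Exemption: €117,000 − 20% × (€999,500 − €568,000) = €117,000 − €86,300 = €30,700
  Base: €999,500 − €30,700 = €968,800
  €968,800 × 12% = €116,256

Ordinary income tax:
  €55,000 × 10% = €5,500
  €143,000 × 23% = €32,890
  €514,500 × 30% = €154,350
  → €192,740
  Less childcare facility credit €107,000 → €85,740

€116,256 > €85,740, so the shadow minimum tax is the binding amount.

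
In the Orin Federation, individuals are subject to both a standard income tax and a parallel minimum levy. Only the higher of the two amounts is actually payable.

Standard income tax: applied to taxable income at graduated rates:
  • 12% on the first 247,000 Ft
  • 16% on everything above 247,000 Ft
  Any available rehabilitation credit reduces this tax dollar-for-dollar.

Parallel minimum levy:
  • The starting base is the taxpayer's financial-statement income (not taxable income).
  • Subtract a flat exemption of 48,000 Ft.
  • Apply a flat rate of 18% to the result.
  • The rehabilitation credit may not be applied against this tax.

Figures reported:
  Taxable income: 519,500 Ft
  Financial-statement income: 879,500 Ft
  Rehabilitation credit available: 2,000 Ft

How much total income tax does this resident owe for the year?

Parallel minimum levy:
  Base (financial-statement income): 879,500 Ft
  Less exemption 48,000 Ft → base 831,500 Ft
  831,500 Ft × 18% = 149,670 Ft

Standard income tax:
  247,000 Ft × 12% = 29,640 Ft
  272,500 Ft × 16% = 43,600 Ft
  → 73,240 Ft
  Less rehabilitation credit 2,000 Ft → 71,240 Ft

149,670 Ft > 71,240 Ft, so the parallel minimum levy is the binding amount.

149,670 Ft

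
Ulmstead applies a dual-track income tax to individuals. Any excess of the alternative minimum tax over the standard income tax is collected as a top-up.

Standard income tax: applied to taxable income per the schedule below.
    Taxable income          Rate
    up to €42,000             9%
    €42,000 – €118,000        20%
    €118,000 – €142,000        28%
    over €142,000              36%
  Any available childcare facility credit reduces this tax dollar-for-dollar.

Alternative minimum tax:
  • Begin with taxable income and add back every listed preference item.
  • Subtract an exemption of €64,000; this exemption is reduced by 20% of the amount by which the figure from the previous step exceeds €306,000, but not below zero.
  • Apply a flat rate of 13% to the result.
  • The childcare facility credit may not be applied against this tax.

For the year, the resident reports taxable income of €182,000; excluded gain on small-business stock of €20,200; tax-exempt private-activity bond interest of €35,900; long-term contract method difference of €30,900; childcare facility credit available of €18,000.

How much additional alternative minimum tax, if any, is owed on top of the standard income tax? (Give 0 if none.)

Standard income tax:
  €42,000 × 9% = €3,780
  €76,000 × 20% = €15,200
  €24,000 × 28% = €6,720
  €40,000 × 36% = €14,400
  → €40,100
  Less childcare facility credit €18,000 → €22,100

Alternative minimum tax:
  Adjusted income: €182,000 + €20,200 + €35,900 + €30,900 = €269,000
  Exemption: €269,000 ≤ €306,000, so full €64,000 applies
  Base: €269,000 − €64,000 = €205,000
  €205,000 × 13% = €26,650

Excess of alternative minimum tax over standard income tax: €26,650 − €22,100 = €4,550.

€4,550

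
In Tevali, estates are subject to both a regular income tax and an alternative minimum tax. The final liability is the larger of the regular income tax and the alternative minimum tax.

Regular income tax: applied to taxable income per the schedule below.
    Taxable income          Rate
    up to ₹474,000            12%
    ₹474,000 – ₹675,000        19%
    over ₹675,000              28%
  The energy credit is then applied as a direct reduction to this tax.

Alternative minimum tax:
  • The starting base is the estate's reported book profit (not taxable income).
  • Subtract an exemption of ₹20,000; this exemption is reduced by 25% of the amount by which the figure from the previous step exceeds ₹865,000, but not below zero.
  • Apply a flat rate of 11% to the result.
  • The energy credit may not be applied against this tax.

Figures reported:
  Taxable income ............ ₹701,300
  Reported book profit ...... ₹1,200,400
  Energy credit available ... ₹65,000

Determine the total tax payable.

Regular income tax:
  ₹474,000 × 12% = ₹56,880
  ₹201,000 × 19% = ₹38,190
  ₹26,300 × 28% = ₹7,364
  → ₹102,434
  Less energy credit ₹65,000 → ₹37,434

Alternative minimum tax:
  Base (reported book profit): ₹1,200,400
  Exemption: 25% × (₹1,200,400 − ₹865,000) = ₹83,850 ≥ ₹20,000, so the exemption is fully phased out
  Base: ₹1,200,400 − ₹0 = ₹1,200,400
  ₹1,200,400 × 11% = ₹132,044

₹132,044 > ₹37,434, so the alternative minimum tax is the binding amount.

₹132,044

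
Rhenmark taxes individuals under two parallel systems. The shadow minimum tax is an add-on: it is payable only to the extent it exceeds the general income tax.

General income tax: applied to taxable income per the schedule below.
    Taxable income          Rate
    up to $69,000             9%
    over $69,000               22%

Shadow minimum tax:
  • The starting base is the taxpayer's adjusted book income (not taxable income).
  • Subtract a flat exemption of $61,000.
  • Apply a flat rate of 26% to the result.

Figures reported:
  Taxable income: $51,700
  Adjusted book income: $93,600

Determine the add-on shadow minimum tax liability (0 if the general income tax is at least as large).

$3,823

Shadow minimum tax:
  Base (adjusted book income): $93,600
  Less exemption $61,000 → base $32,600
  $32,600 × 26% = $8,476

General income tax:
  $51,700 × 9% = $4,653

Excess of shadow minimum tax over general income tax: $8,476 − $4,653 = $3,823.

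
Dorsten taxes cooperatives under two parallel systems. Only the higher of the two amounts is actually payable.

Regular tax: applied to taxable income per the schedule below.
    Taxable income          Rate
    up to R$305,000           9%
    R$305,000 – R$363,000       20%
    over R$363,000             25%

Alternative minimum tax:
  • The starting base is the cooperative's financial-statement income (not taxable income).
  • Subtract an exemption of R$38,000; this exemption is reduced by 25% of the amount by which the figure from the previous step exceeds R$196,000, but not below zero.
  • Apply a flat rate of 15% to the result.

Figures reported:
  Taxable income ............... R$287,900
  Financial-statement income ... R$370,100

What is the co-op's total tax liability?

Regular tax:
  R$287,900 × 9% = R$25,911

Alternative minimum tax:
  Base (financial-statement income): R$370,100
  Exemption: 25% × (R$370,100 − R$196,000) = R$43,525 ≥ R$38,000, so the exemption is fully phased out
  Base: R$370,100 − R$0 = R$370,100
  R$370,100 × 15% = R$55,515

R$55,515 > R$25,911, so the alternative minimum tax is the binding amount.

R$55,515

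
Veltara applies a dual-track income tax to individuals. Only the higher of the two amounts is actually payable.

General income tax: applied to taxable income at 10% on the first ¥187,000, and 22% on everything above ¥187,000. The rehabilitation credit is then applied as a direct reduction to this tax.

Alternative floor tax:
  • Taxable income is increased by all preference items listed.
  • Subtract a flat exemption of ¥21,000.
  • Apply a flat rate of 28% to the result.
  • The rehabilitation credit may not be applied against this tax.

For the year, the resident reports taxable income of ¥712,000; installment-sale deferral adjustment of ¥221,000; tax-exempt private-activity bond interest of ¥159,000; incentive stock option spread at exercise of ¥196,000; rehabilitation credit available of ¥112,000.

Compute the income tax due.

Alternative floor tax:
  Adjusted income: ¥712,000 + ¥221,000 + ¥159,000 + ¥196,000 = ¥1,288,000
  Less exemption ¥21,000 → base ¥1,267,000
  ¥1,267,000 × 28% = ¥354,760

General income tax:
  ¥187,000 × 10% = ¥18,700
  ¥525,000 × 22% = ¥115,500
  → ¥134,200
  Less rehabilitation credit ¥112,000 → ¥22,200

¥354,760 > ¥22,200, so the alternative floor tax is the binding amount.

¥354,760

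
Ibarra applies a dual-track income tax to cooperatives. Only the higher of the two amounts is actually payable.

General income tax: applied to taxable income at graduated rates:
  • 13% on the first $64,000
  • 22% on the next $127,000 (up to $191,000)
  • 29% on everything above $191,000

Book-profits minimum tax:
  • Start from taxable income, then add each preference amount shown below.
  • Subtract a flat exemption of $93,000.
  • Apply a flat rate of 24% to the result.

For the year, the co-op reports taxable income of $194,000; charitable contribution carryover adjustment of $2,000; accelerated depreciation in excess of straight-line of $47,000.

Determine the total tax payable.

Book-profits minimum tax:
  Adjusted income: $194,000 + $2,000 + $47,000 = $243,000
  Less exemption $93,000 → base $150,000
  $150,000 × 24% = $36,000

General income tax:
  $64,000 × 13% = $8,320
  $127,000 × 22% = $27,940
  $3,000 × 29% = $870
  → $37,130

$37,130 > $36,000, so the general income tax governs.

$37,130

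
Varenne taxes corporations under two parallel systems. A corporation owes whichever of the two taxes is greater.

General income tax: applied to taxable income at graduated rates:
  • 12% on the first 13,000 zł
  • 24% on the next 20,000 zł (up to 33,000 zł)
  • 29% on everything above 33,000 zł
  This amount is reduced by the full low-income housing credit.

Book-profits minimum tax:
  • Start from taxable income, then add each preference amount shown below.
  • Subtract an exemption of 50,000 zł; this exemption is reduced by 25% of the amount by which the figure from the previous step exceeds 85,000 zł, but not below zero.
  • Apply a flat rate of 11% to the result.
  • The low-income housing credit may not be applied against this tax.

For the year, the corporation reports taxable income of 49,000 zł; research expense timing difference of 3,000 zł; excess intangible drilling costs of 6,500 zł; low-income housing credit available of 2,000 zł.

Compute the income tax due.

9,000 zł

General income tax:
  13,000 zł × 12% = 1,560 zł
  20,000 zł × 24% = 4,800 zł
  16,000 zł × 29% = 4,640 zł
  → 11,000 zł
  Less low-income housing credit 2,000 zł → 9,000 zł

Book-profits minimum tax:
  Adjusted income: 49,000 zł + 3,000 zł + 6,500 zł = 58,500 zł
  Exemption: 58,500 zł ≤ 85,000 zł, so full 50,000 zł applies
  Base: 58,500 zł − 50,000 zł = 8,500 zł
  8,500 zł × 11% = 935 zł

9,000 zł > 935 zł, so the general income tax governs.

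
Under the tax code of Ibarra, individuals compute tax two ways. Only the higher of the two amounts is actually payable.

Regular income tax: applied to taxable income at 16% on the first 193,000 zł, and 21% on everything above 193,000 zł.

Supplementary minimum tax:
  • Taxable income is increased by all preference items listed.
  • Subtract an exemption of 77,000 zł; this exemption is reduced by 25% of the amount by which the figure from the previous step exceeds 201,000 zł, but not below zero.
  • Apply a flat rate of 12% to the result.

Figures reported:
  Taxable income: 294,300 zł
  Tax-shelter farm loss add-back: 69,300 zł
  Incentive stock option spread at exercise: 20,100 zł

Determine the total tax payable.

Regular income tax:
  193,000 zł × 16% = 30,880 zł
  101,300 zł × 21% = 21,273 zł
  → 52,153 zł

Supplementary minimum tax:
  Adjusted income: 294,300 zł + 69,300 zł + 20,100 zł = 383,700 zł
  Exemption: 77,000 zł − 25% × (383,700 zł − 201,000 zł) = 77,000 zł − 45,675 zł = 31,325 zł
  Base: 383,700 zł − 31,325 zł = 352,375 zł
  352,375 zł × 12% = 42,285 zł

52,153 zł > 42,285 zł, so the regular income tax governs.

52,153 zł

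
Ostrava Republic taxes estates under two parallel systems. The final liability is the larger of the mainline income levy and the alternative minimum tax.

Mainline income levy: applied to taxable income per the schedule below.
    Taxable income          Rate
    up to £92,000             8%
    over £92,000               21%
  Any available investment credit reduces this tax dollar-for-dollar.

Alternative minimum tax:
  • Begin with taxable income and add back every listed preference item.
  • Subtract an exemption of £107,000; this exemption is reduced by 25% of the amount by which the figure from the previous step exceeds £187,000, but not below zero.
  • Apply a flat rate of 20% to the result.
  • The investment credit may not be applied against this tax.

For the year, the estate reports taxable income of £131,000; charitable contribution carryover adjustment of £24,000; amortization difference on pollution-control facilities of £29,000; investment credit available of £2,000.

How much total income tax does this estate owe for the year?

£15,400

Alternative minimum tax:
  Adjusted income: £131,000 + £24,000 + £29,000 = £184,000
  Exemption: £184,000 ≤ £187,000, so full £107,000 applies
  Base: £184,000 − £107,000 = £77,000
  £77,000 × 20% = £15,400

Mainline income levy:
  £92,000 × 8% = £7,360
  £39,000 × 21% = £8,190
  → £15,550
  Less investment credit £2,000 → £13,550

£15,400 > £13,550, so the alternative minimum tax is the binding amount.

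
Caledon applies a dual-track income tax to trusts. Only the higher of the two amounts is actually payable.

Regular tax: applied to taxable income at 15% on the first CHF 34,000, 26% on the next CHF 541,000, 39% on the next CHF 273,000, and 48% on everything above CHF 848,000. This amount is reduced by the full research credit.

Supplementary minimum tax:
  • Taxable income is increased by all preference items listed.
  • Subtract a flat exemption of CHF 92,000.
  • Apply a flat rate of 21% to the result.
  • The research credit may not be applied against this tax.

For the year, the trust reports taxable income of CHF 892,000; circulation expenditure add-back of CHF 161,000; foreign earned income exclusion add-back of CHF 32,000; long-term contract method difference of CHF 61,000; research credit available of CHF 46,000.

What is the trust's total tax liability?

CHF 227,350

Supplementary minimum tax:
  Adjusted income: CHF 892,000 + CHF 161,000 + CHF 32,000 + CHF 61,000 = CHF 1,146,000
  Less exemption CHF 92,000 → base CHF 1,054,000
  CHF 1,054,000 × 21% = CHF 221,340

Regular tax:
  CHF 34,000 × 15% = CHF 5,100
  CHF 541,000 × 26% = CHF 140,660
  CHF 273,000 × 39% = CHF 106,470
  CHF 44,000 × 48% = CHF 21,120
  → CHF 273,350
  Less research credit CHF 46,000 → CHF 227,350

CHF 227,350 > CHF 221,340, so the regular tax governs.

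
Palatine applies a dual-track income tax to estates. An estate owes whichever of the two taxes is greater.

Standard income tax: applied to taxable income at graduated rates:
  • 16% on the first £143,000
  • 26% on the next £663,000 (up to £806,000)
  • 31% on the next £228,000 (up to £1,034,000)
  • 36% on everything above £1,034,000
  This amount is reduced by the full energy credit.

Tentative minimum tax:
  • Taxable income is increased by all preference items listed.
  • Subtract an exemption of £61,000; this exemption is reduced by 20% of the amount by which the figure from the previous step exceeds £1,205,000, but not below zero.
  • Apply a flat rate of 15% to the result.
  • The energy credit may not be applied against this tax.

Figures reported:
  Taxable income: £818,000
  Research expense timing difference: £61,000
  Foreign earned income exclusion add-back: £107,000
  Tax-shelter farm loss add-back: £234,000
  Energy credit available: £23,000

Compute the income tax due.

Tentative minimum tax:
  Adjusted income: £818,000 + £61,000 + £107,000 + £234,000 = £1,220,000
  Exemption: £61,000 − 20% × (£1,220,000 − £1,205,000) = £61,000 − £3,000 = £58,000
  Base: £1,220,000 − £58,000 = £1,162,000
  £1,162,000 × 15% = £174,300

Standard income tax:
  £143,000 × 16% = £22,880
  £663,000 × 26% = £172,380
  £12,000 × 31% = £3,720
  → £198,980
  Less energy credit £23,000 → £175,980

£175,980 > £174,300, so the standard income tax governs.

£175,980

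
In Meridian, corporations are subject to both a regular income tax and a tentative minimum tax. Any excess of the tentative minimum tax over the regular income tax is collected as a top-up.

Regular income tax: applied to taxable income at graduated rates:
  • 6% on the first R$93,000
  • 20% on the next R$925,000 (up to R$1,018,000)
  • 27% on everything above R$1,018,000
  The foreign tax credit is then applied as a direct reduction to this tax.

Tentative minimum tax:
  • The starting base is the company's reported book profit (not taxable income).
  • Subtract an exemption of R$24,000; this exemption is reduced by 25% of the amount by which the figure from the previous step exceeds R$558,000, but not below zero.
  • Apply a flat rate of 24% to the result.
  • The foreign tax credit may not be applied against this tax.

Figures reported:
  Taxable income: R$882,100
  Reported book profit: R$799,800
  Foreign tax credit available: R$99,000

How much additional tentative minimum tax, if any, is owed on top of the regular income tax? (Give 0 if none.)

R$127,552

Tentative minimum tax:
  Base (reported book profit): R$799,800
  Exemption: 25% × (R$799,800 − R$558,000) = R$60,450 ≥ R$24,000, so the exemption is fully phased out
  Base: R$799,800 − R$0 = R$799,800
  R$799,800 × 24% = R$191,952

Regular income tax:
  R$93,000 × 6% = R$5,580
  R$789,100 × 20% = R$157,820
  → R$163,400
  Less foreign tax credit R$99,000 → R$64,400

Excess of tentative minimum tax over regular income tax: R$191,952 − R$64,400 = R$127,552.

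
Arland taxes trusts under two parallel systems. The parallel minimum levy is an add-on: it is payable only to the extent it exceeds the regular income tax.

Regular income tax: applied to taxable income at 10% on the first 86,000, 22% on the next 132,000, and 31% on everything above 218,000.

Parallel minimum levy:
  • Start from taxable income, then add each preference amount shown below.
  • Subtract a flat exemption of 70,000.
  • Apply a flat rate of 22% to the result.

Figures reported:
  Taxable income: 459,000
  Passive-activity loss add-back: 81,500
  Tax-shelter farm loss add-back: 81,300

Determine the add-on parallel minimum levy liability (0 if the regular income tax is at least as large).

9,046

Parallel minimum levy:
  Adjusted income: 459,000 + 81,500 + 81,300 = 621,800
  Less exemption 70,000 → base 551,800
  551,800 × 22% = 121,396

Regular income tax:
  86,000 × 10% = 8,600
  132,000 × 22% = 29,040
  241,000 × 31% = 74,710
  → 112,350

Excess of parallel minimum levy over regular income tax: 121,396 − 112,350 = 9,046.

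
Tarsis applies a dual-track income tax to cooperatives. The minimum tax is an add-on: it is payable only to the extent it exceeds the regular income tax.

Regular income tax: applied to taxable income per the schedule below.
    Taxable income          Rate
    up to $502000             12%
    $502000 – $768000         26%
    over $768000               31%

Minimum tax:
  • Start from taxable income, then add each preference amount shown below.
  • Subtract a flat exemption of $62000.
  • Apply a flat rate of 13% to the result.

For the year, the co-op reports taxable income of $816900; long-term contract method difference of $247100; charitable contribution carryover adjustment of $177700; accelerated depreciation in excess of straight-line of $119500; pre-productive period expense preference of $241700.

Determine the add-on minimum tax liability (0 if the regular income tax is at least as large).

$55758

Minimum tax:
  Adjusted income: $816900 + $247100 + $177700 + $119500 + $241700 = $1602900
  Less exemption $62000 → base $1540900
  $1540900 × 13% = $200317

Regular income tax:
  $502000 × 12% = $60240
  $266000 × 26% = $69160
  $48900 × 31% = $15159
  → $144559

Excess of minimum tax over regular income tax: $200317 − $144559 = $55758.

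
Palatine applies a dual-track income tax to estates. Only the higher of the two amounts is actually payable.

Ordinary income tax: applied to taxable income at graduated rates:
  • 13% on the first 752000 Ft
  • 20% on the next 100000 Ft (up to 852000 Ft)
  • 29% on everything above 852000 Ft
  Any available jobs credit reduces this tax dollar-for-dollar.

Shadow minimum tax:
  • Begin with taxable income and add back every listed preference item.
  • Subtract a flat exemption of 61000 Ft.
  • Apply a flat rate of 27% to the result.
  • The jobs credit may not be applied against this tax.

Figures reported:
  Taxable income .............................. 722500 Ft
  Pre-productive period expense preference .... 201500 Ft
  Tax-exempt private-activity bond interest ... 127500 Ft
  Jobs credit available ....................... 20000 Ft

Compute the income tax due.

267435 Ft

Ordinary income tax:
  722500 Ft × 13% = 93925 Ft
  Less jobs credit 20000 Ft → 73925 Ft

Shadow minimum tax:
  Adjusted income: 722500 Ft + 201500 Ft + 127500 Ft = 1051500 Ft
  Less exemption 61000 Ft → base 990500 Ft
  990500 Ft × 27% = 267435 Ft

267435 Ft > 73925 Ft, so the shadow minimum tax is the binding amount.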